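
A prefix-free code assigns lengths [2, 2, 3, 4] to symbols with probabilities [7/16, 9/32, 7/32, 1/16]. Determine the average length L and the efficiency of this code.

Average length L = Σ p_i × l_i = 2.3438 bits
Entropy H = 1.7661 bits
Efficiency η = H/L × 100% = 75.35%


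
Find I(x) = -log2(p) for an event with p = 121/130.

Information content I(x) = -log₂(p(x))
I = -log₂(121/130) = -log₂(0.9308)
I = 0.1035 bits


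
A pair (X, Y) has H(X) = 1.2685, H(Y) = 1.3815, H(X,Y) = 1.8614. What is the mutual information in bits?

I(X;Y) = H(X) + H(Y) - H(X,Y)
I(X;Y) = 1.2685 + 1.3815 - 1.8614 = 0.7886 bits


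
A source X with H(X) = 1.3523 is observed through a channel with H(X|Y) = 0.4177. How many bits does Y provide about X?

I(X;Y) = H(X) - H(X|Y)
I(X;Y) = 1.3523 - 0.4177 = 0.9346 bits


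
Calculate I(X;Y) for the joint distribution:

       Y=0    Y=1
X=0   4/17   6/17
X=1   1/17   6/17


H(X) = 0.9774, H(Y) = 0.8740, H(X,Y) = 1.7922
I(X;Y) = H(X) + H(Y) - H(X,Y) = 0.0592 bits


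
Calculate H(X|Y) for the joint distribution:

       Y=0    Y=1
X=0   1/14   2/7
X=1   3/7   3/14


H(X|Y) = Σ_y p(y) H(X|Y=y)
  p(Y=0) = 1/2, H(X|Y=0) = 0.5917
  p(Y=1) = 1/2, H(X|Y=1) = 0.9852
H(X|Y) = 0.5000×0.5917 + 0.5000×0.9852 = 0.7885 bits


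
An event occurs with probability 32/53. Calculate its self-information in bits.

Information content I(x) = -log₂(p(x))
I = -log₂(32/53) = -log₂(0.6038)
I = 0.7279 bits


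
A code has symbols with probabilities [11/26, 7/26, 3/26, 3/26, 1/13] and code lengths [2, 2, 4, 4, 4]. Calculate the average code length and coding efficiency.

Average length L = Σ p_i × l_i = 2.6154 bits
Entropy H = 2.0383 bits
Efficiency η = H/L × 100% = 77.94%


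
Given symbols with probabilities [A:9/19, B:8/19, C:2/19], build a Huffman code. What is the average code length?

Huffman tree construction:
Combine smallest probabilities repeatedly
Resulting codes:
  A: 0 (length 1)
  B: 11 (length 2)
  C: 10 (length 2)
Average length = Σ p(s) × length(s) = 1.5263 bits


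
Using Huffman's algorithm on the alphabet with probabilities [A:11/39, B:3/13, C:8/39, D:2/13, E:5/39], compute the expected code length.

Huffman tree construction:
Combine smallest probabilities repeatedly
Resulting codes:
  A: 10 (length 2)
  B: 01 (length 2)
  C: 00 (length 2)
  D: 111 (length 3)
  E: 110 (length 3)
Average length = Σ p(s) × length(s) = 2.2821 bits


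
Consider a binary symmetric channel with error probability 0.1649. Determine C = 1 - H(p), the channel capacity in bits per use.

For BSC with error probability p:
C = 1 - H(p) where H(p) is binary entropy
H(0.1649) = -0.1649 × log₂(0.1649) - 0.8351 × log₂(0.8351)
H(p) = 0.6459
C = 1 - 0.6459 = 0.3541 bits/use


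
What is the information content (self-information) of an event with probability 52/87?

Information content I(x) = -log₂(p(x))
I = -log₂(52/87) = -log₂(0.5977)
I = 0.7425 bits


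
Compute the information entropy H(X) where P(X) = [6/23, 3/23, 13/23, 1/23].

H(X) = -Σ p(x) log₂ p(x)
  -6/23 × log₂(6/23) = 0.5057
  -3/23 × log₂(3/23) = 0.3833
  -13/23 × log₂(13/23) = 0.4652
  -1/23 × log₂(1/23) = 0.1967
H(X) = 1.5509 bits


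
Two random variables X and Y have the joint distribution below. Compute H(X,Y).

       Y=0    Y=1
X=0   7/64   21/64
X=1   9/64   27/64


H(X,Y) = -Σ p(x,y) log₂ p(x,y)
  p(0,0)=7/64: -0.1094 × log₂(0.1094) = 0.3492
  p(0,1)=21/64: -0.3281 × log₂(0.3281) = 0.5275
  p(1,0)=9/64: -0.1406 × log₂(0.1406) = 0.3980
  p(1,1)=27/64: -0.4219 × log₂(0.4219) = 0.5253
H(X,Y) = 1.8000 bits


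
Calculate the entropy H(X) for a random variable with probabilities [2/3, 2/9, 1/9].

H(X) = -Σ p(x) log₂ p(x)
  -2/3 × log₂(2/3) = 0.3900
  -2/9 × log₂(2/9) = 0.4822
  -1/9 × log₂(1/9) = 0.3522
H(X) = 1.2244 bits


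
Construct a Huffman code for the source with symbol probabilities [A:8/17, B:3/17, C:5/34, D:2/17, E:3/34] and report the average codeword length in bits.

Huffman tree construction:
Combine smallest probabilities repeatedly
Resulting codes:
  A: 0 (length 1)
  B: 111 (length 3)
  C: 110 (length 3)
  D: 101 (length 3)
  E: 100 (length 3)
Average length = Σ p(s) × length(s) = 2.0588 bits


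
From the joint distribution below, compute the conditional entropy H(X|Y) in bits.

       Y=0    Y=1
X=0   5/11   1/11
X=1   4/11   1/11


H(X|Y) = Σ_y p(y) H(X|Y=y)
  p(Y=0) = 9/11, H(X|Y=0) = 0.9911
  p(Y=1) = 2/11, H(X|Y=1) = 1.0000
H(X|Y) = 0.8182×0.9911 + 0.1818×1.0000 = 0.9927 bits


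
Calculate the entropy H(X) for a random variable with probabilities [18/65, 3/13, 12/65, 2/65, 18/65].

H(X) = -Σ p(x) log₂ p(x)
  -18/65 × log₂(18/65) = 0.5130
  -3/13 × log₂(3/13) = 0.4882
  -12/65 × log₂(12/65) = 0.4500
  -2/65 × log₂(2/65) = 0.1545
  -18/65 × log₂(18/65) = 0.5130
H(X) = 2.1187 bits


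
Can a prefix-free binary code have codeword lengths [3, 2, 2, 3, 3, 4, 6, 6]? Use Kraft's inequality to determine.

Kraft inequality: Σ 2^(-l_i) ≤ 1 for prefix-free code
Calculating: 2^(-3) + 2^(-2) + 2^(-2) + 2^(-3) + 2^(-3) + 2^(-4) + 2^(-6) + 2^(-6)
= 0.125 + 0.25 + 0.25 + 0.125 + 0.125 + 0.0625 + 0.015625 + 0.015625
= 0.9688
Since 0.9688 ≤ 1, prefix-free code exists


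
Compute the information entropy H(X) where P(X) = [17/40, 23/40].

H(X) = -Σ p(x) log₂ p(x)
  -17/40 × log₂(17/40) = 0.5246
  -23/40 × log₂(23/40) = 0.4591
H(X) = 0.9837 bits


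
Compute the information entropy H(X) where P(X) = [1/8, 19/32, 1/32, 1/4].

H(X) = -Σ p(x) log₂ p(x)
  -1/8 × log₂(1/8) = 0.3750
  -19/32 × log₂(19/32) = 0.4465
  -1/32 × log₂(1/32) = 0.1562
  -1/4 × log₂(1/4) = 0.5000
H(X) = 1.4778 bits


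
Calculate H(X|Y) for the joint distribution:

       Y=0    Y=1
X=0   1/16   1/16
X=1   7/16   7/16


H(X|Y) = Σ_y p(y) H(X|Y=y)
  p(Y=0) = 1/2, H(X|Y=0) = 0.5436
  p(Y=1) = 1/2, H(X|Y=1) = 0.5436
H(X|Y) = 0.5000×0.5436 + 0.5000×0.5436 = 0.5436 bits


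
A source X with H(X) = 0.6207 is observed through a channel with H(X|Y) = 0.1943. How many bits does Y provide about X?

I(X;Y) = H(X) - H(X|Y)
I(X;Y) = 0.6207 - 0.1943 = 0.4264 bits


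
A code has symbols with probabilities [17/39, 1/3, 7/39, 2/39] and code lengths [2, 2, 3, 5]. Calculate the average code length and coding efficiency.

Average length L = Σ p_i × l_i = 2.3333 bits
Entropy H = 1.7150 bits
Efficiency η = H/L × 100% = 73.50%


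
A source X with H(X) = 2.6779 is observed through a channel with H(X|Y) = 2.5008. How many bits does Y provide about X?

I(X;Y) = H(X) - H(X|Y)
I(X;Y) = 2.6779 - 2.5008 = 0.1771 bits


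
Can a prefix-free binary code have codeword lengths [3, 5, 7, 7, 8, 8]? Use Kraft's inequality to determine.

Kraft inequality: Σ 2^(-l_i) ≤ 1 for prefix-free code
Calculating: 2^(-3) + 2^(-5) + 2^(-7) + 2^(-7) + 2^(-8) + 2^(-8)
= 0.125 + 0.03125 + 0.0078125 + 0.0078125 + 0.00390625 + 0.00390625
= 0.1797
Since 0.1797 ≤ 1, prefix-free code exists


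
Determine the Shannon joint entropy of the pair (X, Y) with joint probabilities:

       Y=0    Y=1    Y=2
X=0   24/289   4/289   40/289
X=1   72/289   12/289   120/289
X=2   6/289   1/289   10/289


H(X,Y) = -Σ p(x,y) log₂ p(x,y)
  p(0,0)=24/289: -0.0830 × log₂(0.0830) = 0.2981
  p(0,1)=4/289: -0.0138 × log₂(0.0138) = 0.0855
  p(0,2)=40/289: -0.1384 × log₂(0.1384) = 0.3949
  p(1,0)=72/289: -0.2491 × log₂(0.2491) = 0.4995
  p(1,1)=12/289: -0.0415 × log₂(0.0415) = 0.1906
  p(1,2)=120/289: -0.4152 × log₂(0.4152) = 0.5265
  p(2,0)=6/289: -0.0208 × log₂(0.0208) = 0.1161
  p(2,1)=1/289: -0.0035 × log₂(0.0035) = 0.0283
  p(2,2)=10/289: -0.0346 × log₂(0.0346) = 0.1679
H(X,Y) = 2.3074 bits


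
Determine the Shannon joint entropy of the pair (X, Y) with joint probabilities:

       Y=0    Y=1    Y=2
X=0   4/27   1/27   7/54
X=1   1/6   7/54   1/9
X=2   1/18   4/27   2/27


H(X,Y) = -Σ p(x,y) log₂ p(x,y)
  p(0,0)=4/27: -0.1481 × log₂(0.1481) = 0.4081
  p(0,1)=1/27: -0.0370 × log₂(0.0370) = 0.1761
  p(0,2)=7/54: -0.1296 × log₂(0.1296) = 0.3821
  p(1,0)=1/6: -0.1667 × log₂(0.1667) = 0.4308
  p(1,1)=7/54: -0.1296 × log₂(0.1296) = 0.3821
  p(1,2)=1/9: -0.1111 × log₂(0.1111) = 0.3522
  p(2,0)=1/18: -0.0556 × log₂(0.0556) = 0.2317
  p(2,1)=4/27: -0.1481 × log₂(0.1481) = 0.4081
  p(2,2)=2/27: -0.0741 × log₂(0.0741) = 0.2781
H(X,Y) = 3.0494 bits


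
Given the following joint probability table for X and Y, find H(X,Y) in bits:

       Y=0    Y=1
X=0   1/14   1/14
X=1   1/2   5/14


H(X,Y) = -Σ p(x,y) log₂ p(x,y)
  p(0,0)=1/14: -0.0714 × log₂(0.0714) = 0.2720
  p(0,1)=1/14: -0.0714 × log₂(0.0714) = 0.2720
  p(1,0)=1/2: -0.5000 × log₂(0.5000) = 0.5000
  p(1,1)=5/14: -0.3571 × log₂(0.3571) = 0.5305
H(X,Y) = 1.5744 bits


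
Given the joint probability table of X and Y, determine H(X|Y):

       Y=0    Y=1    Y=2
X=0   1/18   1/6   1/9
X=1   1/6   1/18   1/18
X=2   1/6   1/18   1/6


H(X|Y) = Σ_y p(y) H(X|Y=y)
  p(Y=0) = 7/18, H(X|Y=0) = 1.4488
  p(Y=1) = 5/18, H(X|Y=1) = 1.3710
  p(Y=2) = 1/3, H(X|Y=2) = 1.4591
H(X|Y) = 0.3889×1.4488 + 0.2778×1.3710 + 0.3333×1.4591 = 1.4306 bits


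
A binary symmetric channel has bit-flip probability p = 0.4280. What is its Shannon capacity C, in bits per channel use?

For BSC with error probability p:
C = 1 - H(p) where H(p) is binary entropy
H(0.4280) = -0.4280 × log₂(0.4280) - 0.5720 × log₂(0.5720)
H(p) = 0.9850
C = 1 - 0.9850 = 0.0150 bits/use


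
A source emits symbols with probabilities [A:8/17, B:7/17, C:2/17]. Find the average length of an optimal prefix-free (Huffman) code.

Huffman tree construction:
Combine smallest probabilities repeatedly
Resulting codes:
  A: 0 (length 1)
  B: 11 (length 2)
  C: 10 (length 2)
Average length = Σ p(s) × length(s) = 1.5294 bits


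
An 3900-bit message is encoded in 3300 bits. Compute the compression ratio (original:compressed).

Compression ratio = Original / Compressed
= 3900 / 3300 = 1.18:1


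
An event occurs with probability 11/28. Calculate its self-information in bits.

Information content I(x) = -log₂(p(x))
I = -log₂(11/28) = -log₂(0.3929)
I = 1.3479 bits


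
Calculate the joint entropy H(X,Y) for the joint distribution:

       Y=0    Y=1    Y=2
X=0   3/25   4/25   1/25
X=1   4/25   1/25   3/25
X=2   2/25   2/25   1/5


H(X,Y) = -Σ p(x,y) log₂ p(x,y)
  p(0,0)=3/25: -0.1200 × log₂(0.1200) = 0.3671
  p(0,1)=4/25: -0.1600 × log₂(0.1600) = 0.4230
  p(0,2)=1/25: -0.0400 × log₂(0.0400) = 0.1858
  p(1,0)=4/25: -0.1600 × log₂(0.1600) = 0.4230
  p(1,1)=1/25: -0.0400 × log₂(0.0400) = 0.1858
  p(1,2)=3/25: -0.1200 × log₂(0.1200) = 0.3671
  p(2,0)=2/25: -0.0800 × log₂(0.0800) = 0.2915
  p(2,1)=2/25: -0.0800 × log₂(0.0800) = 0.2915
  p(2,2)=1/5: -0.2000 × log₂(0.2000) = 0.4644
H(X,Y) = 2.9991 bits


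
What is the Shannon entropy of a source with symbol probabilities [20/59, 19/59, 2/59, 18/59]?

H(X) = -Σ p(x) log₂ p(x)
  -20/59 × log₂(20/59) = 0.5291
  -19/59 × log₂(19/59) = 0.5264
  -2/59 × log₂(2/59) = 0.1655
  -18/59 × log₂(18/59) = 0.5225
H(X) = 1.7435 bits


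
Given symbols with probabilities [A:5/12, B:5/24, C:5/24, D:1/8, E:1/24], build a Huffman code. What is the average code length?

Huffman tree construction:
Combine smallest probabilities repeatedly
Resulting codes:
  A: 0 (length 1)
  B: 111 (length 3)
  C: 10 (length 2)
  D: 1101 (length 4)
  E: 1100 (length 4)
Average length = Σ p(s) × length(s) = 2.1250 bits


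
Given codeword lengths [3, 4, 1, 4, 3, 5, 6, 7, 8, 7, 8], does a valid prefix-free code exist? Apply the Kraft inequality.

Kraft inequality: Σ 2^(-l_i) ≤ 1 for prefix-free code
Calculating: 2^(-3) + 2^(-4) + 2^(-1) + 2^(-4) + 2^(-3) + 2^(-5) + 2^(-6) + 2^(-7) + 2^(-8) + 2^(-7) + 2^(-8)
= 0.125 + 0.0625 + 0.5 + 0.0625 + 0.125 + 0.03125 + 0.015625 + 0.0078125 + 0.00390625 + 0.0078125 + 0.00390625
= 0.9453
Since 0.9453 ≤ 1, prefix-free code exists


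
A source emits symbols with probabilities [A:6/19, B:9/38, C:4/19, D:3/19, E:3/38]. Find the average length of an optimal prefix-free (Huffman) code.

Huffman tree construction:
Combine smallest probabilities repeatedly
Resulting codes:
  A: 11 (length 2)
  B: 01 (length 2)
  C: 00 (length 2)
  D: 101 (length 3)
  E: 100 (length 3)
Average length = Σ p(s) × length(s) = 2.2368 bits


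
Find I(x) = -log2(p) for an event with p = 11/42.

Information content I(x) = -log₂(p(x))
I = -log₂(11/42) = -log₂(0.2619)
I = 1.9329 bits


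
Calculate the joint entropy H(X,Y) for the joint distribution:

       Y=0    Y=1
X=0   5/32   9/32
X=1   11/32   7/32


H(X,Y) = -Σ p(x,y) log₂ p(x,y)
  p(0,0)=5/32: -0.1562 × log₂(0.1562) = 0.4184
  p(0,1)=9/32: -0.2812 × log₂(0.2812) = 0.5147
  p(1,0)=11/32: -0.3438 × log₂(0.3438) = 0.5296
  p(1,1)=7/32: -0.2188 × log₂(0.2188) = 0.4796
H(X,Y) = 1.9424 bits


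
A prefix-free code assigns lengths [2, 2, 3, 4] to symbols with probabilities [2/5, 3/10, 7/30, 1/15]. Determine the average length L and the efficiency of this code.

Average length L = Σ p_i × l_i = 2.3667 bits
Entropy H = 1.8002 bits
Efficiency η = H/L × 100% = 76.07%


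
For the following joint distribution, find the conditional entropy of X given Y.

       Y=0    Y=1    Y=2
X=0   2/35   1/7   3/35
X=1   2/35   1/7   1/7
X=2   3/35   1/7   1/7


H(X|Y) = Σ_y p(y) H(X|Y=y)
  p(Y=0) = 1/5, H(X|Y=0) = 1.5567
  p(Y=1) = 3/7, H(X|Y=1) = 1.5850
  p(Y=2) = 13/35, H(X|Y=2) = 1.5486
H(X|Y) = 0.2000×1.5567 + 0.4286×1.5850 + 0.3714×1.5486 = 1.5658 bits


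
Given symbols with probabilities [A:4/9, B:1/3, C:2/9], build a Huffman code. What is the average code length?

Huffman tree construction:
Combine smallest probabilities repeatedly
Resulting codes:
  A: 0 (length 1)
  B: 11 (length 2)
  C: 10 (length 2)
Average length = Σ p(s) × length(s) = 1.5556 bits


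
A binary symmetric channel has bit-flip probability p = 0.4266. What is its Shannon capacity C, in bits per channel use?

For BSC with error probability p:
C = 1 - H(p) where H(p) is binary entropy
H(0.4266) = -0.4266 × log₂(0.4266) - 0.5734 × log₂(0.5734)
H(p) = 0.9844
C = 1 - 0.9844 = 0.0156 bits/use


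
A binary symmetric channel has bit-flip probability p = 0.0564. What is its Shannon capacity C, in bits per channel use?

For BSC with error probability p:
C = 1 - H(p) where H(p) is binary entropy
H(0.0564) = -0.0564 × log₂(0.0564) - 0.9436 × log₂(0.9436)
H(p) = 0.3130
C = 1 - 0.3130 = 0.6870 bits/use


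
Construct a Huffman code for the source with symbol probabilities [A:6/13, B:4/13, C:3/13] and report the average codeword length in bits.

Huffman tree construction:
Combine smallest probabilities repeatedly
Resulting codes:
  A: 0 (length 1)
  B: 11 (length 2)
  C: 10 (length 2)
Average length = Σ p(s) × length(s) = 1.5385 bits


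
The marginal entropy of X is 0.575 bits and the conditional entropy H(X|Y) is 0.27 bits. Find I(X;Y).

I(X;Y) = H(X) - H(X|Y)
I(X;Y) = 0.575 - 0.27 = 0.305 bits


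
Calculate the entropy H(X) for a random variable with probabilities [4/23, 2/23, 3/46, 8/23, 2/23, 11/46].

H(X) = -Σ p(x) log₂ p(x)
  -4/23 × log₂(4/23) = 0.4389
  -2/23 × log₂(2/23) = 0.3064
  -3/46 × log₂(3/46) = 0.2569
  -8/23 × log₂(8/23) = 0.5299
  -2/23 × log₂(2/23) = 0.3064
  -11/46 × log₂(11/46) = 0.4936
H(X) = 2.3321 bits


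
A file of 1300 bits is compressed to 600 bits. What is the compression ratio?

Compression ratio = Original / Compressed
= 1300 / 600 = 2.17:1


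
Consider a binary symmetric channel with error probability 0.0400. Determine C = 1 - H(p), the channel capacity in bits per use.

For BSC with error probability p:
C = 1 - H(p) where H(p) is binary entropy
H(0.0400) = -0.0400 × log₂(0.0400) - 0.9600 × log₂(0.9600)
H(p) = 0.2423
C = 1 - 0.2423 = 0.7577 bits/use


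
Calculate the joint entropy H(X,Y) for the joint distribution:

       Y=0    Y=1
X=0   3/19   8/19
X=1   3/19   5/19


H(X,Y) = -Σ p(x,y) log₂ p(x,y)
  p(0,0)=3/19: -0.1579 × log₂(0.1579) = 0.4205
  p(0,1)=8/19: -0.4211 × log₂(0.4211) = 0.5254
  p(1,0)=3/19: -0.1579 × log₂(0.1579) = 0.4205
  p(1,1)=5/19: -0.2632 × log₂(0.2632) = 0.5068
H(X,Y) = 1.8732 bits


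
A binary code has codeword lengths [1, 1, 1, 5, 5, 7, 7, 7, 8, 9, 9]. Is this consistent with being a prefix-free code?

Kraft inequality: Σ 2^(-l_i) ≤ 1 for prefix-free code
Calculating: 2^(-1) + 2^(-1) + 2^(-1) + 2^(-5) + 2^(-5) + 2^(-7) + 2^(-7) + 2^(-7) + 2^(-8) + 2^(-9) + 2^(-9)
= 0.5 + 0.5 + 0.5 + 0.03125 + 0.03125 + 0.0078125 + 0.0078125 + 0.0078125 + 0.00390625 + 0.001953125 + 0.001953125
= 1.5938
Since 1.5938 > 1, prefix-free code does not exist


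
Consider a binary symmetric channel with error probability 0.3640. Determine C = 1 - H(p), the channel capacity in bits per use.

For BSC with error probability p:
C = 1 - H(p) where H(p) is binary entropy
H(0.3640) = -0.3640 × log₂(0.3640) - 0.6360 × log₂(0.6360)
H(p) = 0.9460
C = 1 - 0.9460 = 0.0540 bits/use


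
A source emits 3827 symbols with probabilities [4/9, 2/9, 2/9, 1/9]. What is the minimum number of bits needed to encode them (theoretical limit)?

Entropy H = 1.8366 bits/symbol
Minimum bits = H × n = 1.8366 × 3827
= 7028.64 bits


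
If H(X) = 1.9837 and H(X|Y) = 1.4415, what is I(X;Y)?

I(X;Y) = H(X) - H(X|Y)
I(X;Y) = 1.9837 - 1.4415 = 0.5422 bits


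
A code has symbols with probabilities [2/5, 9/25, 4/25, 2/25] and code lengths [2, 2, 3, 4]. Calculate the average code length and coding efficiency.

Average length L = Σ p_i × l_i = 2.3200 bits
Entropy H = 1.7739 bits
Efficiency η = H/L × 100% = 76.46%


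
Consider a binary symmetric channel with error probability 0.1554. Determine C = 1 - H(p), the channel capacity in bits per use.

For BSC with error probability p:
C = 1 - H(p) where H(p) is binary entropy
H(0.1554) = -0.1554 × log₂(0.1554) - 0.8446 × log₂(0.8446)
H(p) = 0.6232
C = 1 - 0.6232 = 0.3768 bits/use


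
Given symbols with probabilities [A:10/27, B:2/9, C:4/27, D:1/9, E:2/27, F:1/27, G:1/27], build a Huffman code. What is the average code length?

Huffman tree construction:
Combine smallest probabilities repeatedly
Resulting codes:
  A: 11 (length 2)
  B: 01 (length 2)
  C: 101 (length 3)
  D: 100 (length 3)
  E: 000 (length 3)
  F: 0010 (length 4)
  G: 0011 (length 4)
Average length = Σ p(s) × length(s) = 2.4815 bits


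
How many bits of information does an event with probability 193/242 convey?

Information content I(x) = -log₂(p(x))
I = -log₂(193/242) = -log₂(0.7975)
I = 0.3264 bits


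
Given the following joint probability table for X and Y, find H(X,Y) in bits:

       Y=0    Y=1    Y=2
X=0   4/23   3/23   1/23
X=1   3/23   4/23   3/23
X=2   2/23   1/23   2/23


H(X,Y) = -Σ p(x,y) log₂ p(x,y)
  p(0,0)=4/23: -0.1739 × log₂(0.1739) = 0.4389
  p(0,1)=3/23: -0.1304 × log₂(0.1304) = 0.3833
  p(0,2)=1/23: -0.0435 × log₂(0.0435) = 0.1967
  p(1,0)=3/23: -0.1304 × log₂(0.1304) = 0.3833
  p(1,1)=4/23: -0.1739 × log₂(0.1739) = 0.4389
  p(1,2)=3/23: -0.1304 × log₂(0.1304) = 0.3833
  p(2,0)=2/23: -0.0870 × log₂(0.0870) = 0.3064
  p(2,1)=1/23: -0.0435 × log₂(0.0435) = 0.1967
  p(2,2)=2/23: -0.0870 × log₂(0.0870) = 0.3064
H(X,Y) = 3.0338 bits


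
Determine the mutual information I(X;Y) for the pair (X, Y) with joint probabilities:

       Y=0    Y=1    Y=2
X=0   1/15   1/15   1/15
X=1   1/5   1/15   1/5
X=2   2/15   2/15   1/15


H(X) = 1.5058, H(Y) = 1.5656, H(X,Y) = 3.0062
I(X;Y) = H(X) + H(Y) - H(X,Y) = 0.0652 bits


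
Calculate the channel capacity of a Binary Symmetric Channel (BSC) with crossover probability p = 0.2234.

For BSC with error probability p:
C = 1 - H(p) where H(p) is binary entropy
H(0.2234) = -0.2234 × log₂(0.2234) - 0.7766 × log₂(0.7766)
H(p) = 0.7663
C = 1 - 0.7663 = 0.2337 bits/use


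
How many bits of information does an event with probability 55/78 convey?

Information content I(x) = -log₂(p(x))
I = -log₂(55/78) = -log₂(0.7051)
I = 0.5040 bits


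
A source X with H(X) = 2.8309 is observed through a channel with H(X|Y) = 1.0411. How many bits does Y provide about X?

I(X;Y) = H(X) - H(X|Y)
I(X;Y) = 2.8309 - 1.0411 = 1.7898 bits


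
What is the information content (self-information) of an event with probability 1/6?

Information content I(x) = -log₂(p(x))
I = -log₂(1/6) = -log₂(0.1667)
I = 2.5850 bits


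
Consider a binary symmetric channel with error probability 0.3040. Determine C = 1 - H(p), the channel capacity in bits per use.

For BSC with error probability p:
C = 1 - H(p) where H(p) is binary entropy
H(0.3040) = -0.3040 × log₂(0.3040) - 0.6960 × log₂(0.6960)
H(p) = 0.8861
C = 1 - 0.8861 = 0.1139 bits/use


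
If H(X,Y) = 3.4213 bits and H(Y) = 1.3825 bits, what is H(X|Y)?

Chain rule: H(X,Y) = H(X|Y) + H(Y)
H(X|Y) = H(X,Y) - H(Y) = 3.4213 - 1.3825 = 2.0388 bits


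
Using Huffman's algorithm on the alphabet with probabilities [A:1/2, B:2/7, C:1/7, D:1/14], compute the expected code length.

Huffman tree construction:
Combine smallest probabilities repeatedly
Resulting codes:
  A: 0 (length 1)
  B: 11 (length 2)
  C: 101 (length 3)
  D: 100 (length 3)
Average length = Σ p(s) × length(s) = 1.7143 bits


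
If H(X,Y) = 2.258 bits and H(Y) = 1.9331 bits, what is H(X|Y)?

Chain rule: H(X,Y) = H(X|Y) + H(Y)
H(X|Y) = H(X,Y) - H(Y) = 2.258 - 1.9331 = 0.3249 bits


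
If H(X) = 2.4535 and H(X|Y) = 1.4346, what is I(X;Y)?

I(X;Y) = H(X) - H(X|Y)
I(X;Y) = 2.4535 - 1.4346 = 1.0189 bits


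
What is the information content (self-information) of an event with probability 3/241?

Information content I(x) = -log₂(p(x))
I = -log₂(3/241) = -log₂(0.0124)
I = 6.3279 bits


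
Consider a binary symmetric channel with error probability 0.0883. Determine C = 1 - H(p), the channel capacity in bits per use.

For BSC with error probability p:
C = 1 - H(p) where H(p) is binary entropy
H(0.0883) = -0.0883 × log₂(0.0883) - 0.9117 × log₂(0.9117)
H(p) = 0.4308
C = 1 - 0.4308 = 0.5692 bits/use


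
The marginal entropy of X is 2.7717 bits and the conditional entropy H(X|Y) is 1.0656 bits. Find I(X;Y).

I(X;Y) = H(X) - H(X|Y)
I(X;Y) = 2.7717 - 1.0656 = 1.7061 bits


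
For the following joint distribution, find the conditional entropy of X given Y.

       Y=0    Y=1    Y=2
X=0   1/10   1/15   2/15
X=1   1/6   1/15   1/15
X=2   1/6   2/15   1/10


H(X|Y) = Σ_y p(y) H(X|Y=y)
  p(Y=0) = 13/30, H(X|Y=0) = 1.5486
  p(Y=1) = 4/15, H(X|Y=1) = 1.5000
  p(Y=2) = 3/10, H(X|Y=2) = 1.5305
H(X|Y) = 0.4333×1.5486 + 0.2667×1.5000 + 0.3000×1.5305 = 1.5302 bits


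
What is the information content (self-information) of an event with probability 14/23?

Information content I(x) = -log₂(p(x))
I = -log₂(14/23) = -log₂(0.6087)
I = 0.7162 bits


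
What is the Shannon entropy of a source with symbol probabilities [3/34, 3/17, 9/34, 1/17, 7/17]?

H(X) = -Σ p(x) log₂ p(x)
  -3/34 × log₂(3/34) = 0.3090
  -3/17 × log₂(3/17) = 0.4416
  -9/34 × log₂(9/34) = 0.5076
  -1/17 × log₂(1/17) = 0.2404
  -7/17 × log₂(7/17) = 0.5271
H(X) = 2.0258 bits


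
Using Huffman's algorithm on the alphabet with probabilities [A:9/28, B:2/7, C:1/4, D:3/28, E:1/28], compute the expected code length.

Huffman tree construction:
Combine smallest probabilities repeatedly
Resulting codes:
  A: 11 (length 2)
  B: 10 (length 2)
  C: 01 (length 2)
  D: 001 (length 3)
  E: 000 (length 3)
Average length = Σ p(s) × length(s) = 2.1429 bits


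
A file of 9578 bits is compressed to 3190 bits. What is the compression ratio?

Compression ratio = Original / Compressed
= 9578 / 3190 = 3.00:1


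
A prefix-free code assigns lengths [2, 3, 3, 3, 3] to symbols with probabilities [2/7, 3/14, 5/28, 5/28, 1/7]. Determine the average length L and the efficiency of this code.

Average length L = Σ p_i × l_i = 2.7143 bits
Entropy H = 2.2813 bits
Efficiency η = H/L × 100% = 84.05%


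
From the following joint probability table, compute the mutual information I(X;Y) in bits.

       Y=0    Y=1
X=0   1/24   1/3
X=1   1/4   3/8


H(X) = 0.9544, H(Y) = 0.8709, H(X,Y) = 1.7500
I(X;Y) = H(X) + H(Y) - H(X,Y) = 0.0753 bits


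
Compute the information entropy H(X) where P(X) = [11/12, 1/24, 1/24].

H(X) = -Σ p(x) log₂ p(x)
  -11/12 × log₂(11/12) = 0.1151
  -1/24 × log₂(1/24) = 0.1910
  -1/24 × log₂(1/24) = 0.1910
H(X) = 0.4972 bits


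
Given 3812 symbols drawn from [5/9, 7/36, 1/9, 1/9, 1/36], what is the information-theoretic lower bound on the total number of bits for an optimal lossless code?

Entropy H = 1.7785 bits/symbol
Minimum bits = H × n = 1.7785 × 3812
= 6779.77 bits


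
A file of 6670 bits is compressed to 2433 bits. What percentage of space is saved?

Space savings = (1 - Compressed/Original) × 100%
= (1 - 2433/6670) × 100%
= 63.52%


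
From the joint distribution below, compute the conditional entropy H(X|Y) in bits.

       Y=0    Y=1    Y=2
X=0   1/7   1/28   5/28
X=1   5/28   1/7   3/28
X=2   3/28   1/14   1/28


H(X|Y) = Σ_y p(y) H(X|Y=y)
  p(Y=0) = 3/7, H(X|Y=0) = 1.5546
  p(Y=1) = 1/4, H(X|Y=1) = 1.3788
  p(Y=2) = 9/28, H(X|Y=2) = 1.3516
H(X|Y) = 0.4286×1.5546 + 0.2500×1.3788 + 0.3214×1.3516 = 1.4454 bits


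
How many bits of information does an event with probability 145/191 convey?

Information content I(x) = -log₂(p(x))
I = -log₂(145/191) = -log₂(0.7592)
I = 0.3975 bits


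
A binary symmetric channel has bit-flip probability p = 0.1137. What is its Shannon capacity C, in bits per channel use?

For BSC with error probability p:
C = 1 - H(p) where H(p) is binary entropy
H(0.1137) = -0.1137 × log₂(0.1137) - 0.8863 × log₂(0.8863)
H(p) = 0.5110
C = 1 - 0.5110 = 0.4890 bits/use


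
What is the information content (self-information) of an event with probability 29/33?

Information content I(x) = -log₂(p(x))
I = -log₂(29/33) = -log₂(0.8788)
I = 0.1864 bits


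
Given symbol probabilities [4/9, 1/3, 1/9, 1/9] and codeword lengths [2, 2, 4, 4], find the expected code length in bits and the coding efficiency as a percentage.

Average length L = Σ p_i × l_i = 2.4444 bits
Entropy H = 1.7527 bits
Efficiency η = H/L × 100% = 71.70%


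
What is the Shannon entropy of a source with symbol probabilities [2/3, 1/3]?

H(X) = -Σ p(x) log₂ p(x)
  -2/3 × log₂(2/3) = 0.3900
  -1/3 × log₂(1/3) = 0.5283
H(X) = 0.9183 bits


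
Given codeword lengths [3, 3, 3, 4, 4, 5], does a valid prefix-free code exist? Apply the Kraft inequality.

Kraft inequality: Σ 2^(-l_i) ≤ 1 for prefix-free code
Calculating: 2^(-3) + 2^(-3) + 2^(-3) + 2^(-4) + 2^(-4) + 2^(-5)
= 0.125 + 0.125 + 0.125 + 0.0625 + 0.0625 + 0.03125
= 0.5312
Since 0.5312 ≤ 1, prefix-free code exists


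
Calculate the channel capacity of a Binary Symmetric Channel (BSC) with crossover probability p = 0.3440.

For BSC with error probability p:
C = 1 - H(p) where H(p) is binary entropy
H(0.3440) = -0.3440 × log₂(0.3440) - 0.6560 × log₂(0.6560)
H(p) = 0.9286
C = 1 - 0.9286 = 0.0714 bits/use


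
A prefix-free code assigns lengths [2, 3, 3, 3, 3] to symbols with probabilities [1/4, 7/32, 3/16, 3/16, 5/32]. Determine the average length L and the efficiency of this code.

Average length L = Σ p_i × l_i = 2.7500 bits
Entropy H = 2.3037 bits
Efficiency η = H/L × 100% = 83.77%


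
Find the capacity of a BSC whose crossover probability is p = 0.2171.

For BSC with error probability p:
C = 1 - H(p) where H(p) is binary entropy
H(0.2171) = -0.2171 × log₂(0.2171) - 0.7829 × log₂(0.7829)
H(p) = 0.7548
C = 1 - 0.7548 = 0.2452 bits/use


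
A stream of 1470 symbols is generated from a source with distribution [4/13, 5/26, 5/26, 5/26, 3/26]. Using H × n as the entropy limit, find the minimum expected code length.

Entropy H = 2.2549 bits/symbol
Minimum bits = H × n = 2.2549 × 1470
= 3314.72 bits


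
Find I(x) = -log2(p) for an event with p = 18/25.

Information content I(x) = -log₂(p(x))
I = -log₂(18/25) = -log₂(0.7200)
I = 0.4739 bits


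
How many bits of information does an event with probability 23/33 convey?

Information content I(x) = -log₂(p(x))
I = -log₂(23/33) = -log₂(0.6970)
I = 0.5208 bits


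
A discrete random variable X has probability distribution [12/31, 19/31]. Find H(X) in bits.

H(X) = -Σ p(x) log₂ p(x)
  -12/31 × log₂(12/31) = 0.5300
  -19/31 × log₂(19/31) = 0.4329
H(X) = 0.9629 bits


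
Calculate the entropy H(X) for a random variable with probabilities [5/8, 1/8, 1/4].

H(X) = -Σ p(x) log₂ p(x)
  -5/8 × log₂(5/8) = 0.4238
  -1/8 × log₂(1/8) = 0.3750
  -1/4 × log₂(1/4) = 0.5000
H(X) = 1.2988 bits


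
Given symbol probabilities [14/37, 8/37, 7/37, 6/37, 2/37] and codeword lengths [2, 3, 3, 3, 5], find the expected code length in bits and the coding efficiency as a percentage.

Average length L = Σ p_i × l_i = 2.7297 bits
Entropy H = 2.1158 bits
Efficiency η = H/L × 100% = 77.51%


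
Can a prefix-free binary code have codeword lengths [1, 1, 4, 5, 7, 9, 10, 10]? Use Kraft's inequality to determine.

Kraft inequality: Σ 2^(-l_i) ≤ 1 for prefix-free code
Calculating: 2^(-1) + 2^(-1) + 2^(-4) + 2^(-5) + 2^(-7) + 2^(-9) + 2^(-10) + 2^(-10)
= 0.5 + 0.5 + 0.0625 + 0.03125 + 0.0078125 + 0.001953125 + 0.0009765625 + 0.0009765625
= 1.1055
Since 1.1055 > 1, prefix-free code does not exist


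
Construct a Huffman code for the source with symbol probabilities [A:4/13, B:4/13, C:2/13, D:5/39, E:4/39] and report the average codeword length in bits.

Huffman tree construction:
Combine smallest probabilities repeatedly
Resulting codes:
  A: 10 (length 2)
  B: 11 (length 2)
  C: 00 (length 2)
  D: 011 (length 3)
  E: 010 (length 3)
Average length = Σ p(s) × length(s) = 2.2308 bits


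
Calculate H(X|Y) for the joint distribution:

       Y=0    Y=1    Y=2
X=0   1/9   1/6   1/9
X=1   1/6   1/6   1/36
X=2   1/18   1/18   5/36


H(X|Y) = Σ_y p(y) H(X|Y=y)
  p(Y=0) = 1/3, H(X|Y=0) = 1.4591
  p(Y=1) = 7/18, H(X|Y=1) = 1.4488
  p(Y=2) = 5/18, H(X|Y=2) = 1.3610
H(X|Y) = 0.3333×1.4591 + 0.3889×1.4488 + 0.2778×1.3610 = 1.4279 bits


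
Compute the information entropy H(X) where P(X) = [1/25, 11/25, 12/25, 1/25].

H(X) = -Σ p(x) log₂ p(x)
  -1/25 × log₂(1/25) = 0.1858
  -11/25 × log₂(11/25) = 0.5211
  -12/25 × log₂(12/25) = 0.5083
  -1/25 × log₂(1/25) = 0.1858
H(X) = 1.4009 bits


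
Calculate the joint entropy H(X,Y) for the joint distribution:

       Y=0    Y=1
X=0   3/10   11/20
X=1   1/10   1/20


H(X,Y) = -Σ p(x,y) log₂ p(x,y)
  p(0,0)=3/10: -0.3000 × log₂(0.3000) = 0.5211
  p(0,1)=11/20: -0.5500 × log₂(0.5500) = 0.4744
  p(1,0)=1/10: -0.1000 × log₂(0.1000) = 0.3322
  p(1,1)=1/20: -0.0500 × log₂(0.0500) = 0.2161
H(X,Y) = 1.5438 bits


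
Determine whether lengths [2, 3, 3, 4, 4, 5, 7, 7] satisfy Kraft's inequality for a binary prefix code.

Kraft inequality: Σ 2^(-l_i) ≤ 1 for prefix-free code
Calculating: 2^(-2) + 2^(-3) + 2^(-3) + 2^(-4) + 2^(-4) + 2^(-5) + 2^(-7) + 2^(-7)
= 0.25 + 0.125 + 0.125 + 0.0625 + 0.0625 + 0.03125 + 0.0078125 + 0.0078125
= 0.6719
Since 0.6719 ≤ 1, prefix-free code exists


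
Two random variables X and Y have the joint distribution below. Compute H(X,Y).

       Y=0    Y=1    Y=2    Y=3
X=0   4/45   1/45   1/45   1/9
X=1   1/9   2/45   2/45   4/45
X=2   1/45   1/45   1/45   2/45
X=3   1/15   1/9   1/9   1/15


H(X,Y) = -Σ p(x,y) log₂ p(x,y)
  p(0,0)=4/45: -0.0889 × log₂(0.0889) = 0.3104
  p(0,1)=1/45: -0.0222 × log₂(0.0222) = 0.1220
  p(0,2)=1/45: -0.0222 × log₂(0.0222) = 0.1220
  p(0,3)=1/9: -0.1111 × log₂(0.1111) = 0.3522
  p(1,0)=1/9: -0.1111 × log₂(0.1111) = 0.3522
  p(1,1)=2/45: -0.0444 × log₂(0.0444) = 0.1996
  p(1,2)=2/45: -0.0444 × log₂(0.0444) = 0.1996
  p(1,3)=4/45: -0.0889 × log₂(0.0889) = 0.3104
  p(2,0)=1/45: -0.0222 × log₂(0.0222) = 0.1220
  p(2,1)=1/45: -0.0222 × log₂(0.0222) = 0.1220
  p(2,2)=1/45: -0.0222 × log₂(0.0222) = 0.1220
  p(2,3)=2/45: -0.0444 × log₂(0.0444) = 0.1996
  p(3,0)=1/15: -0.0667 × log₂(0.0667) = 0.2605
  p(3,1)=1/9: -0.1111 × log₂(0.1111) = 0.3522
  p(3,2)=1/9: -0.1111 × log₂(0.1111) = 0.3522
  p(3,3)=1/15: -0.0667 × log₂(0.0667) = 0.2605
H(X,Y) = 3.7597 bits


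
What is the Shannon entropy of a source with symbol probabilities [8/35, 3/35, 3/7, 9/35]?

H(X) = -Σ p(x) log₂ p(x)
  -8/35 × log₂(8/35) = 0.4867
  -3/35 × log₂(3/35) = 0.3038
  -3/7 × log₂(3/7) = 0.5239
  -9/35 × log₂(9/35) = 0.5038
H(X) = 1.8182 bits


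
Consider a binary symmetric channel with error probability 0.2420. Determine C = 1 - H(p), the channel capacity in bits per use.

For BSC with error probability p:
C = 1 - H(p) where H(p) is binary entropy
H(0.2420) = -0.2420 × log₂(0.2420) - 0.7580 × log₂(0.7580)
H(p) = 0.7984
C = 1 - 0.7984 = 0.2016 bits/use


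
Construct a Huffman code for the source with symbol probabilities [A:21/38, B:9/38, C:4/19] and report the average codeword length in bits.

Huffman tree construction:
Combine smallest probabilities repeatedly
Resulting codes:
  A: 1 (length 1)
  B: 01 (length 2)
  C: 00 (length 2)
Average length = Σ p(s) × length(s) = 1.4474 bits


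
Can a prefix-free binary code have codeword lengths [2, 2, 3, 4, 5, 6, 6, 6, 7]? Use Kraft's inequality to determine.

Kraft inequality: Σ 2^(-l_i) ≤ 1 for prefix-free code
Calculating: 2^(-2) + 2^(-2) + 2^(-3) + 2^(-4) + 2^(-5) + 2^(-6) + 2^(-6) + 2^(-6) + 2^(-7)
= 0.25 + 0.25 + 0.125 + 0.0625 + 0.03125 + 0.015625 + 0.015625 + 0.015625 + 0.0078125
= 0.7734
Since 0.7734 ≤ 1, prefix-free code exists


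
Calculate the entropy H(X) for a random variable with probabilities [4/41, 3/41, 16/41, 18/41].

H(X) = -Σ p(x) log₂ p(x)
  -4/41 × log₂(4/41) = 0.3276
  -3/41 × log₂(3/41) = 0.2760
  -16/41 × log₂(16/41) = 0.5298
  -18/41 × log₂(18/41) = 0.5214
H(X) = 1.6548 bits


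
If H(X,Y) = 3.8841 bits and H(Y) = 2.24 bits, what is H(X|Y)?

Chain rule: H(X,Y) = H(X|Y) + H(Y)
H(X|Y) = H(X,Y) - H(Y) = 3.8841 - 2.24 = 1.6441 bits


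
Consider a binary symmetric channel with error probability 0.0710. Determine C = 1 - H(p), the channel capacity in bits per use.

For BSC with error probability p:
C = 1 - H(p) where H(p) is binary entropy
H(0.0710) = -0.0710 × log₂(0.0710) - 0.9290 × log₂(0.9290)
H(p) = 0.3696
C = 1 - 0.3696 = 0.6304 bits/use


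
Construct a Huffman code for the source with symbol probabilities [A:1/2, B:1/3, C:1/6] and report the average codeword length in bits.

Huffman tree construction:
Combine smallest probabilities repeatedly
Resulting codes:
  A: 0 (length 1)
  B: 11 (length 2)
  C: 10 (length 2)
Average length = Σ p(s) × length(s) = 1.5000 bits


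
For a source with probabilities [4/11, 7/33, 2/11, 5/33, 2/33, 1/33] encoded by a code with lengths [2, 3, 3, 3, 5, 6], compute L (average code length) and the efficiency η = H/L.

Average length L = Σ p_i × l_i = 2.8485 bits
Entropy H = 2.2629 bits
Efficiency η = H/L × 100% = 79.44%


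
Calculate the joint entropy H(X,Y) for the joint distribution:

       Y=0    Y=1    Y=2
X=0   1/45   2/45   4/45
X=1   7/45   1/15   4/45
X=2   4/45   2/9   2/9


H(X,Y) = -Σ p(x,y) log₂ p(x,y)
  p(0,0)=1/45: -0.0222 × log₂(0.0222) = 0.1220
  p(0,1)=2/45: -0.0444 × log₂(0.0444) = 0.1996
  p(0,2)=4/45: -0.0889 × log₂(0.0889) = 0.3104
  p(1,0)=7/45: -0.1556 × log₂(0.1556) = 0.4176
  p(1,1)=1/15: -0.0667 × log₂(0.0667) = 0.2605
  p(1,2)=4/45: -0.0889 × log₂(0.0889) = 0.3104
  p(2,0)=4/45: -0.0889 × log₂(0.0889) = 0.3104
  p(2,1)=2/9: -0.2222 × log₂(0.2222) = 0.4822
  p(2,2)=2/9: -0.2222 × log₂(0.2222) = 0.4822
H(X,Y) = 2.8953 bits


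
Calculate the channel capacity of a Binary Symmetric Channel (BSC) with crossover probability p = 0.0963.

For BSC with error probability p:
C = 1 - H(p) where H(p) is binary entropy
H(0.0963) = -0.0963 × log₂(0.0963) - 0.9037 × log₂(0.9037)
H(p) = 0.4572
C = 1 - 0.4572 = 0.5428 bits/use


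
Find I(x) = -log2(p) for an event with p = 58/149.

Information content I(x) = -log₂(p(x))
I = -log₂(58/149) = -log₂(0.3893)
I = 1.3612 bits


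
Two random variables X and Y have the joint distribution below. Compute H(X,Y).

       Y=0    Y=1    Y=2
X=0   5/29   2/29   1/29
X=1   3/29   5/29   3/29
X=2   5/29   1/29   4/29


H(X,Y) = -Σ p(x,y) log₂ p(x,y)
  p(0,0)=5/29: -0.1724 × log₂(0.1724) = 0.4373
  p(0,1)=2/29: -0.0690 × log₂(0.0690) = 0.2661
  p(0,2)=1/29: -0.0345 × log₂(0.0345) = 0.1675
  p(1,0)=3/29: -0.1034 × log₂(0.1034) = 0.3386
  p(1,1)=5/29: -0.1724 × log₂(0.1724) = 0.4373
  p(1,2)=3/29: -0.1034 × log₂(0.1034) = 0.3386
  p(2,0)=5/29: -0.1724 × log₂(0.1724) = 0.4373
  p(2,1)=1/29: -0.0345 × log₂(0.0345) = 0.1675
  p(2,2)=4/29: -0.1379 × log₂(0.1379) = 0.3942
H(X,Y) = 2.9842 bits


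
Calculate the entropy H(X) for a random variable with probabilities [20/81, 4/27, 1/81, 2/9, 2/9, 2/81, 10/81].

H(X) = -Σ p(x) log₂ p(x)
  -20/81 × log₂(20/81) = 0.4983
  -4/27 × log₂(4/27) = 0.4081
  -1/81 × log₂(1/81) = 0.0783
  -2/9 × log₂(2/9) = 0.4822
  -2/9 × log₂(2/9) = 0.4822
  -2/81 × log₂(2/81) = 0.1318
  -10/81 × log₂(10/81) = 0.3726
H(X) = 2.4535 bits


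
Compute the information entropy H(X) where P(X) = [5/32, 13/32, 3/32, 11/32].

H(X) = -Σ p(x) log₂ p(x)
  -5/32 × log₂(5/32) = 0.4184
  -13/32 × log₂(13/32) = 0.5279
  -3/32 × log₂(3/32) = 0.3202
  -11/32 × log₂(11/32) = 0.5296
H(X) = 1.7961 bits


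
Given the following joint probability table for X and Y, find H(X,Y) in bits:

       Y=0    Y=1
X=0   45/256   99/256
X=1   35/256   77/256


H(X,Y) = -Σ p(x,y) log₂ p(x,y)
  p(0,0)=45/256: -0.1758 × log₂(0.1758) = 0.4409
  p(0,1)=99/256: -0.3867 × log₂(0.3867) = 0.5301
  p(1,0)=35/256: -0.1367 × log₂(0.1367) = 0.3925
  p(1,1)=77/256: -0.3008 × log₂(0.3008) = 0.5213
H(X,Y) = 1.8847 bits


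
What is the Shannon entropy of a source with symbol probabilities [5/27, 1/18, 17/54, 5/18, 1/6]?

H(X) = -Σ p(x) log₂ p(x)
  -5/27 × log₂(5/27) = 0.4505
  -1/18 × log₂(1/18) = 0.2317
  -17/54 × log₂(17/54) = 0.5249
  -5/18 × log₂(5/18) = 0.5133
  -1/6 × log₂(1/6) = 0.4308
H(X) = 2.1513 bits


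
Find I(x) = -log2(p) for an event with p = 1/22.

Information content I(x) = -log₂(p(x))
I = -log₂(1/22) = -log₂(0.0455)
I = 4.4594 bits


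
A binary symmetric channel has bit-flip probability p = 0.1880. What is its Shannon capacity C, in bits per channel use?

For BSC with error probability p:
C = 1 - H(p) where H(p) is binary entropy
H(0.1880) = -0.1880 × log₂(0.1880) - 0.8120 × log₂(0.8120)
H(p) = 0.6973
C = 1 - 0.6973 = 0.3027 bits/use


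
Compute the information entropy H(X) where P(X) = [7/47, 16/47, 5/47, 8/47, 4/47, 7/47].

H(X) = -Σ p(x) log₂ p(x)
  -7/47 × log₂(7/47) = 0.4092
  -16/47 × log₂(16/47) = 0.5292
  -5/47 × log₂(5/47) = 0.3439
  -8/47 × log₂(8/47) = 0.4348
  -4/47 × log₂(4/47) = 0.3025
  -7/47 × log₂(7/47) = 0.4092
H(X) = 2.4288 bits


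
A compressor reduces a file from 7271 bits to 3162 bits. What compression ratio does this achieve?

Compression ratio = Original / Compressed
= 7271 / 3162 = 2.30:1


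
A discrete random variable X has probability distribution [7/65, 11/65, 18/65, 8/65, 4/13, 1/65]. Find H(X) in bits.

H(X) = -Σ p(x) log₂ p(x)
  -7/65 × log₂(7/65) = 0.3462
  -11/65 × log₂(11/65) = 0.4337
  -18/65 × log₂(18/65) = 0.5130
  -8/65 × log₂(8/65) = 0.3720
  -4/13 × log₂(4/13) = 0.5232
  -1/65 × log₂(1/65) = 0.0927
H(X) = 2.2808 bits
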